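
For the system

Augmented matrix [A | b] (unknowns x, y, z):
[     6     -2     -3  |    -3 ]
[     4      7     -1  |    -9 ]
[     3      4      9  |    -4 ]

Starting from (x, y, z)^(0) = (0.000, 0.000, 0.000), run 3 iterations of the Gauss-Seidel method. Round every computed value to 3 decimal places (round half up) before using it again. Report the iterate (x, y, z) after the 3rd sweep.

Iteration 1:
  x = (-3 - (-2)·0.000 - (-3)·0.000) / (6) = -0.500
  y = (-9 - (4)·-0.500 - (-1)·0.000) / (7) = -1.000
  z = (-4 - (3)·-0.500 - (4)·-1.000) / (9) = 0.167
Iteration 2:
  x = (-3 - (-2)·-1.000 - (-3)·0.167) / (6) = -0.750
  y = (-9 - (4)·-0.750 - (-1)·0.167) / (7) = -0.833
  z = (-4 - (3)·-0.750 - (4)·-0.833) / (9) = 0.176
Iteration 3:
  x = (-3 - (-2)·-0.833 - (-3)·0.176) / (6) = -0.690
  y = (-9 - (4)·-0.690 - (-1)·0.176) / (7) = -0.866
  z = (-4 - (3)·-0.690 - (4)·-0.866) / (9) = 0.170

(-0.690, -0.866, 0.170)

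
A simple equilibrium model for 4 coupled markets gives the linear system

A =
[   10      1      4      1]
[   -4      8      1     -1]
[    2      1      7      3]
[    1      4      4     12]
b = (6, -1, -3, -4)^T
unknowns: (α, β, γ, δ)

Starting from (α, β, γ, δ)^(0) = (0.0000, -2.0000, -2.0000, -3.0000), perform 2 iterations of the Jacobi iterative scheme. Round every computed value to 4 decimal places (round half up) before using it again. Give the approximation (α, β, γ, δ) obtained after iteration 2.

(0.0678, 0.8071, -1.3643, -0.7893)

Iteration 1:
  α = (6 - (1)·-2.0000 - (4)·-2.0000 - (1)·-3.0000) / (10) = 1.9000
  β = (-1 - (-4)·0.0000 - (1)·-2.0000 - (-1)·-3.0000) / (8) = -0.2500
  γ = (-3 - (2)·0.0000 - (1)·-2.0000 - (3)·-3.0000) / (7) = 1.1429
  δ = (-4 - (1)·0.0000 - (4)·-2.0000 - (4)·-2.0000) / (12) = 1.0000
Iteration 2:
  α = (6 - (1)·-0.2500 - (4)·1.1429 - (1)·1.0000) / (10) = 0.0678
  β = (-1 - (-4)·1.9000 - (1)·1.1429 - (-1)·1.0000) / (8) = 0.8071
  γ = (-3 - (2)·1.9000 - (1)·-0.2500 - (3)·1.0000) / (7) = -1.3643
  δ = (-4 - (1)·1.9000 - (4)·-0.2500 - (4)·1.1429) / (12) = -0.7893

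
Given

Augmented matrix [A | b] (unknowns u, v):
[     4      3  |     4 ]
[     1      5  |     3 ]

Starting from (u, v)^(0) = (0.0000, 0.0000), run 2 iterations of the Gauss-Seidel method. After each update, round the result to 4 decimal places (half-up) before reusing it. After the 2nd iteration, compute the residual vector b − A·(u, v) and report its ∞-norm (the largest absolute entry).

Iteration 1:
  u = (4 - (3)·0.0000) / (4) = 1.0000
  v = (3 - (1)·1.0000) / (5) = 0.4000
Iteration 2:
  u = (4 - (3)·0.4000) / (4) = 0.7000
  v = (3 - (1)·0.7000) / (5) = 0.4600
Residual b − A·x = (-0.1800, 0.0000); ∞-norm = 0.1800

0.1800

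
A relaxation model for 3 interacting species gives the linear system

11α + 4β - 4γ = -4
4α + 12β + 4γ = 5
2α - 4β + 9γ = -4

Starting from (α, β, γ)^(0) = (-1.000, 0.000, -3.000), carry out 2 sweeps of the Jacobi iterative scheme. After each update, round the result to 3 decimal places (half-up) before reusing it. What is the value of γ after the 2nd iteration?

0.657

Iteration 1:
  α = (-4 - (4)·0.000 - (-4)·-3.000) / (11) = -1.455
  β = (5 - (4)·-1.000 - (4)·-3.000) / (12) = 1.750
  γ = (-4 - (2)·-1.000 - (-4)·0.000) / (9) = -0.222
Iteration 2:
  α = (-4 - (4)·1.750 - (-4)·-0.222) / (11) = -1.081
  β = (5 - (4)·-1.455 - (4)·-0.222) / (12) = 0.976
  γ = (-4 - (2)·-1.455 - (-4)·1.750) / (9) = 0.657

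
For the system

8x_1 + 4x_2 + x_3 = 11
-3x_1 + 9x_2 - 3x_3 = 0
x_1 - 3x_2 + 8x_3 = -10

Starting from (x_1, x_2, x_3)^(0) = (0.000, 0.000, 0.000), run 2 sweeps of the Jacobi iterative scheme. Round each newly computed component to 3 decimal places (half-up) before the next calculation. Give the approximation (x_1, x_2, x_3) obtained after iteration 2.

Iteration 1:
  x_1 = (11 - (4)·0.000 - (1)·0.000) / (8) = 1.375
  x_2 = (0 - (-3)·0.000 - (-3)·0.000) / (9) = 0.000
  x_3 = (-10 - (1)·0.000 - (-3)·0.000) / (8) = -1.250
Iteration 2:
  x_1 = (11 - (4)·0.000 - (1)·-1.250) / (8) = 1.531
  x_2 = (0 - (-3)·1.375 - (-3)·-1.250) / (9) = 0.042
  x_3 = (-10 - (1)·1.375 - (-3)·0.000) / (8) = -1.422

(1.531, 0.042, -1.422)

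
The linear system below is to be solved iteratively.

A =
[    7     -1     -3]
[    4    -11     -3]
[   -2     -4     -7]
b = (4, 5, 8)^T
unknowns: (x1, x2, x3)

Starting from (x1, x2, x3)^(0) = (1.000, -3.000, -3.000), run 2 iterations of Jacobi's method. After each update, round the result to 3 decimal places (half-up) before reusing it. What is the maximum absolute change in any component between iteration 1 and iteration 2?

1.941

Iteration 1:
  x1 = (4 - (-1)·-3.000 - (-3)·-3.000) / (7) = -1.143
  x2 = (5 - (4)·1.000 - (-3)·-3.000) / (-11) = 0.727
  x3 = (8 - (-2)·1.000 - (-4)·-3.000) / (-7) = 0.286
Iteration 2:
  x1 = (4 - (-1)·0.727 - (-3)·0.286) / (7) = 0.798
  x2 = (5 - (4)·-1.143 - (-3)·0.286) / (-11) = -0.948
  x3 = (8 - (-2)·-1.143 - (-4)·0.727) / (-7) = -1.232
Change: (1.941, -1.675, -1.518) → max |·| = 1.941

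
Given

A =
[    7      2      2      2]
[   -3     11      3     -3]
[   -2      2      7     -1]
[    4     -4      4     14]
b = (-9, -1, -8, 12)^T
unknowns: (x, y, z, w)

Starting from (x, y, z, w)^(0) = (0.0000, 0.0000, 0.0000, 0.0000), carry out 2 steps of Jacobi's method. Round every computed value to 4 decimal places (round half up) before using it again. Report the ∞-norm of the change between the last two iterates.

Iteration 1:
  x = (-9 - (2)·0.0000 - (2)·0.0000 - (2)·0.0000) / (7) = -1.2857
  y = (-1 - (-3)·0.0000 - (3)·0.0000 - (-3)·0.0000) / (11) = -0.0909
  z = (-8 - (-2)·0.0000 - (2)·0.0000 - (-1)·0.0000) / (7) = -1.1429
  w = (12 - (4)·0.0000 - (-4)·0.0000 - (4)·0.0000) / (14) = 0.8571
Iteration 2:
  x = (-9 - (2)·-0.0909 - (2)·-1.1429 - (2)·0.8571) / (7) = -1.1781
  y = (-1 - (-3)·-1.2857 - (3)·-1.1429 - (-3)·0.8571) / (11) = 0.1039
  z = (-8 - (-2)·-1.2857 - (2)·-0.0909 - (-1)·0.8571) / (7) = -1.3618
  w = (12 - (4)·-1.2857 - (-4)·-0.0909 - (4)·-1.1429) / (14) = 1.5251
Change: (0.1076, 0.1948, -0.2189, 0.6680) → max |·| = 0.6680

0.6680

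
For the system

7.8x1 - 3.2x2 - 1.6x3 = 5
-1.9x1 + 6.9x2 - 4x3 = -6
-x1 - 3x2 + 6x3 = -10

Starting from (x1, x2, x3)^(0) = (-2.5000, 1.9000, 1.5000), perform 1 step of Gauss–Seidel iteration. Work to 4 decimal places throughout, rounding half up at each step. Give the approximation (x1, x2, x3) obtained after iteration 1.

(1.7282, 0.4759, -1.1407)

Iteration 1:
  x1 = (5 - (-3.2)·1.9000 - (-1.6)·1.5000) / (7.8) = 1.7282
  x2 = (-6 - (-1.9)·1.7282 - (-4)·1.5000) / (6.9) = 0.4759
  x3 = (-10 - (-1)·1.7282 - (-3)·0.4759) / (6) = -1.1407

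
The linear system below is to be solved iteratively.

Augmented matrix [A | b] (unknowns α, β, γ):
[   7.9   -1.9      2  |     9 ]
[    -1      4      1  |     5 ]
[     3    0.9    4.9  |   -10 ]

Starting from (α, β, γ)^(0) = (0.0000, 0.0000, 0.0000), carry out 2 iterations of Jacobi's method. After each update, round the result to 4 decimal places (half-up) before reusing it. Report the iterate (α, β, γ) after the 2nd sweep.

(1.9565, 2.0450, -2.9679)

Iteration 1:
  α = (9 - (-1.9)·0.0000 - (2)·0.0000) / (7.9) = 1.1392
  β = (5 - (-1)·0.0000 - (1)·0.0000) / (4) = 1.2500
  γ = (-10 - (3)·0.0000 - (0.9)·0.0000) / (4.9) = -2.0408
Iteration 2:
  α = (9 - (-1.9)·1.2500 - (2)·-2.0408) / (7.9) = 1.9565
  β = (5 - (-1)·1.1392 - (1)·-2.0408) / (4) = 2.0450
  γ = (-10 - (3)·1.1392 - (0.9)·1.2500) / (4.9) = -2.9679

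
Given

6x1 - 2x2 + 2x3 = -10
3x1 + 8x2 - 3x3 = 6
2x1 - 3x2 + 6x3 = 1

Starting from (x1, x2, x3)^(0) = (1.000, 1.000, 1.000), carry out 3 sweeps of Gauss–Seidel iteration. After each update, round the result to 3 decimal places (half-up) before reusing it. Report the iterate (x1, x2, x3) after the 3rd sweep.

(-1.576, 1.972, 1.678)

Iteration 1:
  x1 = (-10 - (-2)·1.000 - (2)·1.000) / (6) = -1.667
  x2 = (6 - (3)·-1.667 - (-3)·1.000) / (8) = 1.750
  x3 = (1 - (2)·-1.667 - (-3)·1.750) / (6) = 1.597
Iteration 2:
  x1 = (-10 - (-2)·1.750 - (2)·1.597) / (6) = -1.616
  x2 = (6 - (3)·-1.616 - (-3)·1.597) / (8) = 1.955
  x3 = (1 - (2)·-1.616 - (-3)·1.955) / (6) = 1.683
Iteration 3:
  x1 = (-10 - (-2)·1.955 - (2)·1.683) / (6) = -1.576
  x2 = (6 - (3)·-1.576 - (-3)·1.683) / (8) = 1.972
  x3 = (1 - (2)·-1.576 - (-3)·1.972) / (6) = 1.678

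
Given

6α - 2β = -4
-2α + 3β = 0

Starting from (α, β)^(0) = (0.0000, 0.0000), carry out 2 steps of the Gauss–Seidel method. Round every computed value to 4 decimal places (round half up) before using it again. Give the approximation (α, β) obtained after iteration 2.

(-0.8148, -0.5432)

Iteration 1:
  α = (-4 - (-2)·0.0000) / (6) = -0.6667
  β = (0 - (-2)·-0.6667) / (3) = -0.4445
Iteration 2:
  α = (-4 - (-2)·-0.4445) / (6) = -0.8148
  β = (0 - (-2)·-0.8148) / (3) = -0.5432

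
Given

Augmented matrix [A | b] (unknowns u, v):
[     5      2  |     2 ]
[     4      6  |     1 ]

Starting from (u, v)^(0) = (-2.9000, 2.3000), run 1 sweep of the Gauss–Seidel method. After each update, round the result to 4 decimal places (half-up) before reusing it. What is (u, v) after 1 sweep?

Iteration 1:
  u = (2 - (2)·2.3000) / (5) = -0.5200
  v = (1 - (4)·-0.5200) / (6) = 0.5133

(-0.5200, 0.5133)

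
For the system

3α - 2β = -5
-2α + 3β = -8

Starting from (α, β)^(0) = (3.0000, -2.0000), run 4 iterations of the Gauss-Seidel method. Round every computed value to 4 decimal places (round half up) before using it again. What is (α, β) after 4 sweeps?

Iteration 1:
  α = (-5 - (-2)·-2.0000) / (3) = -3.0000
  β = (-8 - (-2)·-3.0000) / (3) = -4.6667
Iteration 2:
  α = (-5 - (-2)·-4.6667) / (3) = -4.7778
  β = (-8 - (-2)·-4.7778) / (3) = -5.8519
Iteration 3:
  α = (-5 - (-2)·-5.8519) / (3) = -5.5679
  β = (-8 - (-2)·-5.5679) / (3) = -6.3786
Iteration 4:
  α = (-5 - (-2)·-6.3786) / (3) = -5.9191
  β = (-8 - (-2)·-5.9191) / (3) = -6.6127

(-5.9191, -6.6127)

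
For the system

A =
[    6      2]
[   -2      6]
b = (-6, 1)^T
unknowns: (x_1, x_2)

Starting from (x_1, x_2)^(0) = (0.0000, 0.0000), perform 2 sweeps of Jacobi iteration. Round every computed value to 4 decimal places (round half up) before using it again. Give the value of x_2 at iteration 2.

Iteration 1:
  x_1 = (-6 - (2)·0.0000) / (6) = -1.0000
  x_2 = (1 - (-2)·0.0000) / (6) = 0.1667
Iteration 2:
  x_1 = (-6 - (2)·0.1667) / (6) = -1.0556
  x_2 = (1 - (-2)·-1.0000) / (6) = -0.1667

-0.1667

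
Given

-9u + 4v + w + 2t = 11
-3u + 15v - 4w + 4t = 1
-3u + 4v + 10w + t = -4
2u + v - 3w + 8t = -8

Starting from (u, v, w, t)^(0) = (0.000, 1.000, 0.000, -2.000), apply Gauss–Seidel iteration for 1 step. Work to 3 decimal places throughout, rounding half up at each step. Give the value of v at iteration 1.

0.356

Iteration 1:
  u = (11 - (4)·1.000 - (1)·0.000 - (2)·-2.000) / (-9) = -1.222
  v = (1 - (-3)·-1.222 - (-4)·0.000 - (4)·-2.000) / (15) = 0.356
  w = (-4 - (-3)·-1.222 - (4)·0.356 - (1)·-2.000) / (10) = -0.709
  t = (-8 - (2)·-1.222 - (1)·0.356 - (-3)·-0.709) / (8) = -1.005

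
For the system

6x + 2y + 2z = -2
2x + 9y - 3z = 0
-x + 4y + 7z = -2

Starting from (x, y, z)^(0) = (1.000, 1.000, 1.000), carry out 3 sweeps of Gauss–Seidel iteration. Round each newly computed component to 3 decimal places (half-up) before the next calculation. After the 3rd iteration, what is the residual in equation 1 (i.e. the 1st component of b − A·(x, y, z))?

Iteration 1:
  x = (-2 - (2)·1.000 - (2)·1.000) / (6) = -1.000
  y = (0 - (2)·-1.000 - (-3)·1.000) / (9) = 0.556
  z = (-2 - (-1)·-1.000 - (4)·0.556) / (7) = -0.746
Iteration 2:
  x = (-2 - (2)·0.556 - (2)·-0.746) / (6) = -0.270
  y = (0 - (2)·-0.270 - (-3)·-0.746) / (9) = -0.189
  z = (-2 - (-1)·-0.270 - (4)·-0.189) / (7) = -0.216
Iteration 3:
  x = (-2 - (2)·-0.189 - (2)·-0.216) / (6) = -0.198
  y = (0 - (2)·-0.198 - (-3)·-0.216) / (9) = -0.028
  z = (-2 - (-1)·-0.198 - (4)·-0.028) / (7) = -0.298
Residual b − A·x = (-0.160, -0.246, 0.000)

-0.160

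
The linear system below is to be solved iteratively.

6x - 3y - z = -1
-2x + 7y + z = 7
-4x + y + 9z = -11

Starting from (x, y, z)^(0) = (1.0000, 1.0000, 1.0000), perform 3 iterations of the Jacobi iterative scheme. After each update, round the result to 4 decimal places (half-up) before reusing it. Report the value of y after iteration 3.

1.2343

Iteration 1:
  x = (-1 - (-3)·1.0000 - (-1)·1.0000) / (6) = 0.5000
  y = (7 - (-2)·1.0000 - (1)·1.0000) / (7) = 1.1429
  z = (-11 - (-4)·1.0000 - (1)·1.0000) / (9) = -0.8889
Iteration 2:
  x = (-1 - (-3)·1.1429 - (-1)·-0.8889) / (6) = 0.2566
  y = (7 - (-2)·0.5000 - (1)·-0.8889) / (7) = 1.2698
  z = (-11 - (-4)·0.5000 - (1)·1.1429) / (9) = -1.1270
Iteration 3:
  x = (-1 - (-3)·1.2698 - (-1)·-1.1270) / (6) = 0.2804
  y = (7 - (-2)·0.2566 - (1)·-1.1270) / (7) = 1.2343
  z = (-11 - (-4)·0.2566 - (1)·1.2698) / (9) = -1.2493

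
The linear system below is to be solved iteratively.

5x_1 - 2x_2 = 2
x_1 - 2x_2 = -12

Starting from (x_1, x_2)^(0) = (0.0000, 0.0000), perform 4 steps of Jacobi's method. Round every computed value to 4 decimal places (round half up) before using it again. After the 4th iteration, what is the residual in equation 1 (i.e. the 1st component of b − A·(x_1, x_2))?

Iteration 1:
  x_1 = (2 - (-2)·0.0000) / (5) = 0.4000
  x_2 = (-12 - (1)·0.0000) / (-2) = 6.0000
Iteration 2:
  x_1 = (2 - (-2)·6.0000) / (5) = 2.8000
  x_2 = (-12 - (1)·0.4000) / (-2) = 6.2000
Iteration 3:
  x_1 = (2 - (-2)·6.2000) / (5) = 2.8800
  x_2 = (-12 - (1)·2.8000) / (-2) = 7.4000
Iteration 4:
  x_1 = (2 - (-2)·7.4000) / (5) = 3.3600
  x_2 = (-12 - (1)·2.8800) / (-2) = 7.4400
Residual b − A·x = (0.0800, -0.4800)

0.0800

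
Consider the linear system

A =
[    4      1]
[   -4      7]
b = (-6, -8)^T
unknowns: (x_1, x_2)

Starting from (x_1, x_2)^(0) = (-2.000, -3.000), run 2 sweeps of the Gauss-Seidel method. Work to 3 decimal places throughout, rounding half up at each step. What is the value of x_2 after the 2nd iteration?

-1.775

Iteration 1:
  x_1 = (-6 - (1)·-3.000) / (4) = -0.750
  x_2 = (-8 - (-4)·-0.750) / (7) = -1.571
Iteration 2:
  x_1 = (-6 - (1)·-1.571) / (4) = -1.107
  x_2 = (-8 - (-4)·-1.107) / (7) = -1.775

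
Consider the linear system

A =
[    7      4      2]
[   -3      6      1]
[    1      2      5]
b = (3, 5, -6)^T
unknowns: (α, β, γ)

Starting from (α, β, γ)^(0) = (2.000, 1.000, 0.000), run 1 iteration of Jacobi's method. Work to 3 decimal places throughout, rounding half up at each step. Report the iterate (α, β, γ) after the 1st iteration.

Iteration 1:
  α = (3 - (4)·1.000 - (2)·0.000) / (7) = -0.143
  β = (5 - (-3)·2.000 - (1)·0.000) / (6) = 1.833
  γ = (-6 - (1)·2.000 - (2)·1.000) / (5) = -2.000

(-0.143, 1.833, -2.000)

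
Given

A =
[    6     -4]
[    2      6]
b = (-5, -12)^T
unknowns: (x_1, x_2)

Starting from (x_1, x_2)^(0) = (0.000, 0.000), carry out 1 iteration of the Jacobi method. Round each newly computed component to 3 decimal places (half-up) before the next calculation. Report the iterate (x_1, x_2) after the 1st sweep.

(-0.833, -2.000)

Iteration 1:
  x_1 = (-5 - (-4)·0.000) / (6) = -0.833
  x_2 = (-12 - (2)·0.000) / (6) = -2.000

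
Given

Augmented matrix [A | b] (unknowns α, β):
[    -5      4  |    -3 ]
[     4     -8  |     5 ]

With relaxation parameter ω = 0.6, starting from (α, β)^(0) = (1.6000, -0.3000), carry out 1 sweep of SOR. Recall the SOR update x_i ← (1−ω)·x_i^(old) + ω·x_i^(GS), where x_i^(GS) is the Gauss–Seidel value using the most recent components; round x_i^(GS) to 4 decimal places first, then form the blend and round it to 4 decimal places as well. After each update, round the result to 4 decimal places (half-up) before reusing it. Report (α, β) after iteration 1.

Iteration 1:
  α: GS value = (-3 - (4)·-0.3000) / (-5) = 0.3600;  α ← (1−ω)·1.6000 + ω·0.3600 = 0.8560
  β: GS value = (5 - (4)·0.8560) / (-8) = -0.1970;  β ← (1−ω)·-0.3000 + ω·-0.1970 = -0.2382

(0.8560, -0.2382)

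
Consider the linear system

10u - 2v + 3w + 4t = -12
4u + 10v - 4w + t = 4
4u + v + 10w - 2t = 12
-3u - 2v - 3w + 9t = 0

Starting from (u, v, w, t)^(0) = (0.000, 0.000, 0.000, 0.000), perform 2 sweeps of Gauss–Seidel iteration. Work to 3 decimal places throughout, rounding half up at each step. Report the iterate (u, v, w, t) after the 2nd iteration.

Iteration 1:
  u = (-12 - (-2)·0.000 - (3)·0.000 - (4)·0.000) / (10) = -1.200
  v = (4 - (4)·-1.200 - (-4)·0.000 - (1)·0.000) / (10) = 0.880
  w = (12 - (4)·-1.200 - (1)·0.880 - (-2)·0.000) / (10) = 1.592
  t = (0 - (-3)·-1.200 - (-2)·0.880 - (-3)·1.592) / (9) = 0.326
Iteration 2:
  u = (-12 - (-2)·0.880 - (3)·1.592 - (4)·0.326) / (10) = -1.632
  v = (4 - (4)·-1.632 - (-4)·1.592 - (1)·0.326) / (10) = 1.657
  w = (12 - (4)·-1.632 - (1)·1.657 - (-2)·0.326) / (10) = 1.752
  t = (0 - (-3)·-1.632 - (-2)·1.657 - (-3)·1.752) / (9) = 0.408

(-1.632, 1.657, 1.752, 0.408)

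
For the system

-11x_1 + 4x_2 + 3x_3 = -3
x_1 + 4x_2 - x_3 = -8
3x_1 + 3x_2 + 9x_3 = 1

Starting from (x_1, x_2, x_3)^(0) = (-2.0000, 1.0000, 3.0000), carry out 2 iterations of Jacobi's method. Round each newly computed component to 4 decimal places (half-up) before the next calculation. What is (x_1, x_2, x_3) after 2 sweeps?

Iteration 1:
  x_1 = (-3 - (4)·1.0000 - (3)·3.0000) / (-11) = 1.4545
  x_2 = (-8 - (1)·-2.0000 - (-1)·3.0000) / (4) = -0.7500
  x_3 = (1 - (3)·-2.0000 - (3)·1.0000) / (9) = 0.4444
Iteration 2:
  x_1 = (-3 - (4)·-0.7500 - (3)·0.4444) / (-11) = 0.1212
  x_2 = (-8 - (1)·1.4545 - (-1)·0.4444) / (4) = -2.2525
  x_3 = (1 - (3)·1.4545 - (3)·-0.7500) / (9) = -0.1237

(0.1212, -2.2525, -0.1237)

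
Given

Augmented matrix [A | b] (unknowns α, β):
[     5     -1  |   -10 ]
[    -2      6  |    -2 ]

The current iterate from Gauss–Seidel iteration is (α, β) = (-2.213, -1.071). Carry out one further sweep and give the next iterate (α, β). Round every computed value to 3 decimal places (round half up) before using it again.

One sweep:
  α = (-10 - (-1)·-1.071) / (5) = -2.214
  β = (-2 - (-2)·-2.214) / (6) = -1.071

(-2.214, -1.071)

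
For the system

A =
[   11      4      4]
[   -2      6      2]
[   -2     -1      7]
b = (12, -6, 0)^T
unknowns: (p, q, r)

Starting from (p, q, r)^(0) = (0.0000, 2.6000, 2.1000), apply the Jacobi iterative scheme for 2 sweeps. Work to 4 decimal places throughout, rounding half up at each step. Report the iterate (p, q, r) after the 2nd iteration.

(1.5740, -1.3299, -0.4195)

Iteration 1:
  p = (12 - (4)·2.6000 - (4)·2.1000) / (11) = -0.6182
  q = (-6 - (-2)·0.0000 - (2)·2.1000) / (6) = -1.7000
  r = (0 - (-2)·0.0000 - (-1)·2.6000) / (7) = 0.3714
Iteration 2:
  p = (12 - (4)·-1.7000 - (4)·0.3714) / (11) = 1.5740
  q = (-6 - (-2)·-0.6182 - (2)·0.3714) / (6) = -1.3299
  r = (0 - (-2)·-0.6182 - (-1)·-1.7000) / (7) = -0.4195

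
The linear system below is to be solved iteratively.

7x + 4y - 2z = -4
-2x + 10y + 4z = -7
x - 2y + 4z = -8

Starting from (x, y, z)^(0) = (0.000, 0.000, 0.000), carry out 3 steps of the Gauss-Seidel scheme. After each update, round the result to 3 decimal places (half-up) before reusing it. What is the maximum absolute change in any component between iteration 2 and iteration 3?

Iteration 1:
  x = (-4 - (4)·0.000 - (-2)·0.000) / (7) = -0.571
  y = (-7 - (-2)·-0.571 - (4)·0.000) / (10) = -0.814
  z = (-8 - (1)·-0.571 - (-2)·-0.814) / (4) = -2.264
Iteration 2:
  x = (-4 - (4)·-0.814 - (-2)·-2.264) / (7) = -0.753
  y = (-7 - (-2)·-0.753 - (4)·-2.264) / (10) = 0.055
  z = (-8 - (1)·-0.753 - (-2)·0.055) / (4) = -1.784
Iteration 3:
  x = (-4 - (4)·0.055 - (-2)·-1.784) / (7) = -1.113
  y = (-7 - (-2)·-1.113 - (4)·-1.784) / (10) = -0.209
  z = (-8 - (1)·-1.113 - (-2)·-0.209) / (4) = -1.826
Change: (-0.360, -0.264, -0.042) → max |·| = 0.360

0.360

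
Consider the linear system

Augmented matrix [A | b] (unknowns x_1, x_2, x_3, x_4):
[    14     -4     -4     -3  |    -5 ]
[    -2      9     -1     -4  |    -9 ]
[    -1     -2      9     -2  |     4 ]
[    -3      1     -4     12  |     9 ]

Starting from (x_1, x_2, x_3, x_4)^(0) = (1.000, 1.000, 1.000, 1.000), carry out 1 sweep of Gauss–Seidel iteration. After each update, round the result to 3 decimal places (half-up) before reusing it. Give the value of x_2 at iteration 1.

-0.349

Iteration 1:
  x_1 = (-5 - (-4)·1.000 - (-4)·1.000 - (-3)·1.000) / (14) = 0.429
  x_2 = (-9 - (-2)·0.429 - (-1)·1.000 - (-4)·1.000) / (9) = -0.349
  x_3 = (4 - (-1)·0.429 - (-2)·-0.349 - (-2)·1.000) / (9) = 0.637
  x_4 = (9 - (-3)·0.429 - (1)·-0.349 - (-4)·0.637) / (12) = 1.099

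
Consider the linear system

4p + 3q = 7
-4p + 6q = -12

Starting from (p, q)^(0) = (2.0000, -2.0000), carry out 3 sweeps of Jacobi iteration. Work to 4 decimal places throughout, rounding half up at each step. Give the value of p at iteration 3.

Iteration 1:
  p = (7 - (3)·-2.0000) / (4) = 3.2500
  q = (-12 - (-4)·2.0000) / (6) = -0.6667
Iteration 2:
  p = (7 - (3)·-0.6667) / (4) = 2.2500
  q = (-12 - (-4)·3.2500) / (6) = 0.1667
Iteration 3:
  p = (7 - (3)·0.1667) / (4) = 1.6250
  q = (-12 - (-4)·2.2500) / (6) = -0.5000

1.6250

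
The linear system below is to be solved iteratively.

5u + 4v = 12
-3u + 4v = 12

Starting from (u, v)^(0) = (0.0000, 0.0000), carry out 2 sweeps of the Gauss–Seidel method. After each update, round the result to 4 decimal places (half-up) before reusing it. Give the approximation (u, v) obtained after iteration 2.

(-1.4400, 1.9200)

Iteration 1:
  u = (12 - (4)·0.0000) / (5) = 2.4000
  v = (12 - (-3)·2.4000) / (4) = 4.8000
Iteration 2:
  u = (12 - (4)·4.8000) / (5) = -1.4400
  v = (12 - (-3)·-1.4400) / (4) = 1.9200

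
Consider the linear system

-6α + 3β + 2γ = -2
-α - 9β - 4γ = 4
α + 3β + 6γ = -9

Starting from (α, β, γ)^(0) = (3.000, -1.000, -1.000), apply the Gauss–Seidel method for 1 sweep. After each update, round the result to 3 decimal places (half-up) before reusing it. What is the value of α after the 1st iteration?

-0.500

Iteration 1:
  α = (-2 - (3)·-1.000 - (2)·-1.000) / (-6) = -0.500
  β = (4 - (-1)·-0.500 - (-4)·-1.000) / (-9) = 0.056
  γ = (-9 - (1)·-0.500 - (3)·0.056) / (6) = -1.445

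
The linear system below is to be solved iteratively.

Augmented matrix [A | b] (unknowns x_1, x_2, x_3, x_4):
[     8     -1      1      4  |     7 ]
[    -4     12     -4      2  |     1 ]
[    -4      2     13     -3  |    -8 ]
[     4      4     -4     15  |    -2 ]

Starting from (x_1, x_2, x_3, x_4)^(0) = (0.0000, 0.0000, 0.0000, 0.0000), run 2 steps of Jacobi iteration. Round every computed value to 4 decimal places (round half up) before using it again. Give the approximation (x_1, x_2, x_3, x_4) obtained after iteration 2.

Iteration 1:
  x_1 = (7 - (-1)·0.0000 - (1)·0.0000 - (4)·0.0000) / (8) = 0.8750
  x_2 = (1 - (-4)·0.0000 - (-4)·0.0000 - (2)·0.0000) / (12) = 0.0833
  x_3 = (-8 - (-4)·0.0000 - (2)·0.0000 - (-3)·0.0000) / (13) = -0.6154
  x_4 = (-2 - (4)·0.0000 - (4)·0.0000 - (-4)·0.0000) / (15) = -0.1333
Iteration 2:
  x_1 = (7 - (-1)·0.0833 - (1)·-0.6154 - (4)·-0.1333) / (8) = 1.0290
  x_2 = (1 - (-4)·0.8750 - (-4)·-0.6154 - (2)·-0.1333) / (12) = 0.1921
  x_3 = (-8 - (-4)·0.8750 - (2)·0.0833 - (-3)·-0.1333) / (13) = -0.3897
  x_4 = (-2 - (4)·0.8750 - (4)·0.0833 - (-4)·-0.6154) / (15) = -0.5530

(1.0290, 0.1921, -0.3897, -0.5530)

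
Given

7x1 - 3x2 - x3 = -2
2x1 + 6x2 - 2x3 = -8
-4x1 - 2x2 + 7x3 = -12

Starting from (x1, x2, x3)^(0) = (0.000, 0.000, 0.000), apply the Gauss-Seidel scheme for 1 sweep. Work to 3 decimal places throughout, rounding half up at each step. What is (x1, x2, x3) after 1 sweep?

(-0.286, -1.238, -2.231)

Iteration 1:
  x1 = (-2 - (-3)·0.000 - (-1)·0.000) / (7) = -0.286
  x2 = (-8 - (2)·-0.286 - (-2)·0.000) / (6) = -1.238
  x3 = (-12 - (-4)·-0.286 - (-2)·-1.238) / (7) = -2.231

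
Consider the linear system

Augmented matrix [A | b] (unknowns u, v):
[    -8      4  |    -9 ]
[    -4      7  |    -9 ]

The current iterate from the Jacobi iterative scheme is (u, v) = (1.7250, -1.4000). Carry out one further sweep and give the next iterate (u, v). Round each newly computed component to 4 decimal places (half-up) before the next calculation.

One sweep:
  u = (-9 - (4)·-1.4000) / (-8) = 0.4250
  v = (-9 - (-4)·1.7250) / (7) = -0.3000

(0.4250, -0.3000)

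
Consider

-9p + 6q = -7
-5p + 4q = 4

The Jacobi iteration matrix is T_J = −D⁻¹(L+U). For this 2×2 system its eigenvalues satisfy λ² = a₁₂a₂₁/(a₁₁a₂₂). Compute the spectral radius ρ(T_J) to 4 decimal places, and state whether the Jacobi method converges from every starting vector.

0.9129

a₁₂a₂₁/(a₁₁a₂₂) = (6)·(-5) / ((-9)·(4)) = 0.833333
ρ = √|0.833333| = √0.833333 = 0.9129
ρ < 1, so Jacobi converges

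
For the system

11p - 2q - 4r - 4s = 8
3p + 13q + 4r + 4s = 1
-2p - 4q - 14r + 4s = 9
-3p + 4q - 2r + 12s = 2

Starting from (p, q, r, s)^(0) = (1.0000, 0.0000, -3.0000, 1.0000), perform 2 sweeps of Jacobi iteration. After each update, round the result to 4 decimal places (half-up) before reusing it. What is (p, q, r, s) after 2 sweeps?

(0.5991, 0.2564, -0.7985, -0.0705)

Iteration 1:
  p = (8 - (-2)·0.0000 - (-4)·-3.0000 - (-4)·1.0000) / (11) = 0.0000
  q = (1 - (3)·1.0000 - (4)·-3.0000 - (4)·1.0000) / (13) = 0.4615
  r = (9 - (-2)·1.0000 - (-4)·0.0000 - (4)·1.0000) / (-14) = -0.5000
  s = (2 - (-3)·1.0000 - (4)·0.0000 - (-2)·-3.0000) / (12) = -0.0833
Iteration 2:
  p = (8 - (-2)·0.4615 - (-4)·-0.5000 - (-4)·-0.0833) / (11) = 0.5991
  q = (1 - (3)·0.0000 - (4)·-0.5000 - (4)·-0.0833) / (13) = 0.2564
  r = (9 - (-2)·0.0000 - (-4)·0.4615 - (4)·-0.0833) / (-14) = -0.7985
  s = (2 - (-3)·0.0000 - (4)·0.4615 - (-2)·-0.5000) / (12) = -0.0705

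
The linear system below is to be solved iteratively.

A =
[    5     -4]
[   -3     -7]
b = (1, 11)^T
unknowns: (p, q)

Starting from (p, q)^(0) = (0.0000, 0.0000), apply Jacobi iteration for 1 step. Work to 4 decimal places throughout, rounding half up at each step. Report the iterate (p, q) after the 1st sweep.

(0.2000, -1.5714)

Iteration 1:
  p = (1 - (-4)·0.0000) / (5) = 0.2000
  q = (11 - (-3)·0.0000) / (-7) = -1.5714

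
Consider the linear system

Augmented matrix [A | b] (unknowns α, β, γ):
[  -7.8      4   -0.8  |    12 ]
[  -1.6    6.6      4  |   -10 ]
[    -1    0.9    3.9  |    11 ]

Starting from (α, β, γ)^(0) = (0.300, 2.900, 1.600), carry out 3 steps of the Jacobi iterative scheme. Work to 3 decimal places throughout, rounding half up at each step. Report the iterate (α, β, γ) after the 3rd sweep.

(-3.376, -4.257, 2.724)

Iteration 1:
  α = (12 - (4)·2.900 - (-0.8)·1.600) / (-7.8) = -0.215
  β = (-10 - (-1.6)·0.300 - (4)·1.600) / (6.6) = -2.412
  γ = (11 - (-1)·0.300 - (0.9)·2.900) / (3.9) = 2.228
Iteration 2:
  α = (12 - (4)·-2.412 - (-0.8)·2.228) / (-7.8) = -3.004
  β = (-10 - (-1.6)·-0.215 - (4)·2.228) / (6.6) = -2.918
  γ = (11 - (-1)·-0.215 - (0.9)·-2.412) / (3.9) = 3.322
Iteration 3:
  α = (12 - (4)·-2.918 - (-0.8)·3.322) / (-7.8) = -3.376
  β = (-10 - (-1.6)·-3.004 - (4)·3.322) / (6.6) = -4.257
  γ = (11 - (-1)·-3.004 - (0.9)·-2.918) / (3.9) = 2.724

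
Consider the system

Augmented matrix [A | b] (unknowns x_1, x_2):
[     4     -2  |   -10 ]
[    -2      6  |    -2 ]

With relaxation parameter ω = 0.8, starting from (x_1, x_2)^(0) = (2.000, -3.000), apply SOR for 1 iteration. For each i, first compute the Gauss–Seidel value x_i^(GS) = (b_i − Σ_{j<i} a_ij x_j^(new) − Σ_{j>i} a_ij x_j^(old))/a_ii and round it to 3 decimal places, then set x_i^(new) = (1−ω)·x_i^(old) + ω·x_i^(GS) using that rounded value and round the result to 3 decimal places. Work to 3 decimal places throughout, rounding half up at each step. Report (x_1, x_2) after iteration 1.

Iteration 1:
  x_1: GS value = (-10 - (-2)·-3.000) / (4) = -4.000;  x_1 ← (1−ω)·2.000 + ω·-4.000 = -2.800
  x_2: GS value = (-2 - (-2)·-2.800) / (6) = -1.267;  x_2 ← (1−ω)·-3.000 + ω·-1.267 = -1.614

(-2.800, -1.614)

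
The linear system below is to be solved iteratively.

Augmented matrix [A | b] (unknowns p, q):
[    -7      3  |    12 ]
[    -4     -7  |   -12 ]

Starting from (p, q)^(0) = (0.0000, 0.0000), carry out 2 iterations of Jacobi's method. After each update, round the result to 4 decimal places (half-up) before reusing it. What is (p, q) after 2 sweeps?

Iteration 1:
  p = (12 - (3)·0.0000) / (-7) = -1.7143
  q = (-12 - (-4)·0.0000) / (-7) = 1.7143
Iteration 2:
  p = (12 - (3)·1.7143) / (-7) = -0.9796
  q = (-12 - (-4)·-1.7143) / (-7) = 2.6939

(-0.9796, 2.6939)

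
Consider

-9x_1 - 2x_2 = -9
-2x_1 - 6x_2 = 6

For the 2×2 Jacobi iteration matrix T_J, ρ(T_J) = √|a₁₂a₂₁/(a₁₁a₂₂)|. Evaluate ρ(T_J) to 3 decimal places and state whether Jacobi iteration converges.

0.272

a₁₂a₂₁/(a₁₁a₂₂) = (-2)·(-2) / ((-9)·(-6)) = 0.074074
ρ = √|0.074074| = √0.074074 = 0.272
ρ < 1, so Jacobi converges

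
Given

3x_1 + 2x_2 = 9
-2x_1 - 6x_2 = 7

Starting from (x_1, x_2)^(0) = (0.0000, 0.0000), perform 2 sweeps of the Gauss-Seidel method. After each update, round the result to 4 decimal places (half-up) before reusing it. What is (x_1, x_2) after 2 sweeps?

(4.4445, -2.6482)

Iteration 1:
  x_1 = (9 - (2)·0.0000) / (3) = 3.0000
  x_2 = (7 - (-2)·3.0000) / (-6) = -2.1667
Iteration 2:
  x_1 = (9 - (2)·-2.1667) / (3) = 4.4445
  x_2 = (7 - (-2)·4.4445) / (-6) = -2.6482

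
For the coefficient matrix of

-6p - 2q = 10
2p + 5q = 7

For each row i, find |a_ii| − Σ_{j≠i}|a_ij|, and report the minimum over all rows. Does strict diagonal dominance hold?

row 1: |-6| − (2) = 4
row 2: |5| − (2) = 3
minimum over rows = 3 → strictly diagonally dominant (convergence guaranteed)

3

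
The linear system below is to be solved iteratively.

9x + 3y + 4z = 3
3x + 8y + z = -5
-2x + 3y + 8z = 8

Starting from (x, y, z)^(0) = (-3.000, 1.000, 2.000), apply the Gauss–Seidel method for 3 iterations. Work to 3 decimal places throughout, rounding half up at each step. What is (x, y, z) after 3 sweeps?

(0.010, -0.793, 1.300)

Iteration 1:
  x = (3 - (3)·1.000 - (4)·2.000) / (9) = -0.889
  y = (-5 - (3)·-0.889 - (1)·2.000) / (8) = -0.542
  z = (8 - (-2)·-0.889 - (3)·-0.542) / (8) = 0.981
Iteration 2:
  x = (3 - (3)·-0.542 - (4)·0.981) / (9) = 0.078
  y = (-5 - (3)·0.078 - (1)·0.981) / (8) = -0.777
  z = (8 - (-2)·0.078 - (3)·-0.777) / (8) = 1.311
Iteration 3:
  x = (3 - (3)·-0.777 - (4)·1.311) / (9) = 0.010
  y = (-5 - (3)·0.010 - (1)·1.311) / (8) = -0.793
  z = (8 - (-2)·0.010 - (3)·-0.793) / (8) = 1.300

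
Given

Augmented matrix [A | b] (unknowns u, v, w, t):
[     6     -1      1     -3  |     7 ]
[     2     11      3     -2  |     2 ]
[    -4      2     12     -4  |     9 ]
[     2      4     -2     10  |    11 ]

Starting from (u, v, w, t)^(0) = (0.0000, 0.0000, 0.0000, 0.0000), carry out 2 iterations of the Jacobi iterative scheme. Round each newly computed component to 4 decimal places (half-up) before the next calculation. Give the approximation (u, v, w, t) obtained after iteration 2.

(1.6220, -0.0349, 1.4753, 0.9439)

Iteration 1:
  u = (7 - (-1)·0.0000 - (1)·0.0000 - (-3)·0.0000) / (6) = 1.1667
  v = (2 - (2)·0.0000 - (3)·0.0000 - (-2)·0.0000) / (11) = 0.1818
  w = (9 - (-4)·0.0000 - (2)·0.0000 - (-4)·0.0000) / (12) = 0.7500
  t = (11 - (2)·0.0000 - (4)·0.0000 - (-2)·0.0000) / (10) = 1.1000
Iteration 2:
  u = (7 - (-1)·0.1818 - (1)·0.7500 - (-3)·1.1000) / (6) = 1.6220
  v = (2 - (2)·1.1667 - (3)·0.7500 - (-2)·1.1000) / (11) = -0.0349
  w = (9 - (-4)·1.1667 - (2)·0.1818 - (-4)·1.1000) / (12) = 1.4753
  t = (11 - (2)·1.1667 - (4)·0.1818 - (-2)·0.7500) / (10) = 0.9439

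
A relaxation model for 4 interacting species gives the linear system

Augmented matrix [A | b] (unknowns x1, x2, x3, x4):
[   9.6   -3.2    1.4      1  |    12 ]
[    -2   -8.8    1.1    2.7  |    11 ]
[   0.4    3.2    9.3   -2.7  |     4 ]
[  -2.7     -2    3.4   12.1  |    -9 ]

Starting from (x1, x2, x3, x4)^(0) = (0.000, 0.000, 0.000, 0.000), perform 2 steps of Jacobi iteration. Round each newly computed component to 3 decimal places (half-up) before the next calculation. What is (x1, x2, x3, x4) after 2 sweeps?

(0.848, -1.709, 0.590, -0.792)

Iteration 1:
  x1 = (12 - (-3.2)·0.000 - (1.4)·0.000 - (1)·0.000) / (9.6) = 1.250
  x2 = (11 - (-2)·0.000 - (1.1)·0.000 - (2.7)·0.000) / (-8.8) = -1.250
  x3 = (4 - (0.4)·0.000 - (3.2)·0.000 - (-2.7)·0.000) / (9.3) = 0.430
  x4 = (-9 - (-2.7)·0.000 - (-2)·0.000 - (3.4)·0.000) / (12.1) = -0.744
Iteration 2:
  x1 = (12 - (-3.2)·-1.250 - (1.4)·0.430 - (1)·-0.744) / (9.6) = 0.848
  x2 = (11 - (-2)·1.250 - (1.1)·0.430 - (2.7)·-0.744) / (-8.8) = -1.709
  x3 = (4 - (0.4)·1.250 - (3.2)·-1.250 - (-2.7)·-0.744) / (9.3) = 0.590
  x4 = (-9 - (-2.7)·1.250 - (-2)·-1.250 - (3.4)·0.430) / (12.1) = -0.792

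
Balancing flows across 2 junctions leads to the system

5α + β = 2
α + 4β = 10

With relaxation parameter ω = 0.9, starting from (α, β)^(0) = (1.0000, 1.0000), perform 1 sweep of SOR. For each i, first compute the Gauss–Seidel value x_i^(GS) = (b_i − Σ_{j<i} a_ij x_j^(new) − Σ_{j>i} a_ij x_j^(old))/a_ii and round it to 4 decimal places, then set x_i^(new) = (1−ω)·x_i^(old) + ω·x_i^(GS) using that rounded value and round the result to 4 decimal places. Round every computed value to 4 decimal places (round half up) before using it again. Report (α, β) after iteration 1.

Iteration 1:
  α: GS value = (2 - (1)·1.0000) / (5) = 0.2000;  α ← (1−ω)·1.0000 + ω·0.2000 = 0.2800
  β: GS value = (10 - (1)·0.2800) / (4) = 2.4300;  β ← (1−ω)·1.0000 + ω·2.4300 = 2.2870

(0.2800, 2.2870)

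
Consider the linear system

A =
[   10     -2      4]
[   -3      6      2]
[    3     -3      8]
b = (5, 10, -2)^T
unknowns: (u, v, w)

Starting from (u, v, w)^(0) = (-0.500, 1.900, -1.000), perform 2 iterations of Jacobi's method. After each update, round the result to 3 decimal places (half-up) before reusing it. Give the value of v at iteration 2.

Iteration 1:
  u = (5 - (-2)·1.900 - (4)·-1.000) / (10) = 1.280
  v = (10 - (-3)·-0.500 - (2)·-1.000) / (6) = 1.750
  w = (-2 - (3)·-0.500 - (-3)·1.900) / (8) = 0.650
Iteration 2:
  u = (5 - (-2)·1.750 - (4)·0.650) / (10) = 0.590
  v = (10 - (-3)·1.280 - (2)·0.650) / (6) = 2.090
  w = (-2 - (3)·1.280 - (-3)·1.750) / (8) = -0.074

2.090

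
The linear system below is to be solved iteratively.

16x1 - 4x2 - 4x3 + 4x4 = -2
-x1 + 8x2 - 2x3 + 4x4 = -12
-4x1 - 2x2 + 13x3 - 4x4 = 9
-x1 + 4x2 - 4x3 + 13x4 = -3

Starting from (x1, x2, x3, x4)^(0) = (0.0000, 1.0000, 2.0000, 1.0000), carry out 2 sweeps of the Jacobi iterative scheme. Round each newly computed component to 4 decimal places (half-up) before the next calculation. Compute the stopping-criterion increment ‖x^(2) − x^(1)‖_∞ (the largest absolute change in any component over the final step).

0.6058

Iteration 1:
  x1 = (-2 - (-4)·1.0000 - (-4)·2.0000 - (4)·1.0000) / (16) = 0.3750
  x2 = (-12 - (-1)·0.0000 - (-2)·2.0000 - (4)·1.0000) / (8) = -1.5000
  x3 = (9 - (-4)·0.0000 - (-2)·1.0000 - (-4)·1.0000) / (13) = 1.1538
  x4 = (-3 - (-1)·0.0000 - (4)·1.0000 - (-4)·2.0000) / (13) = 0.0769
Iteration 2:
  x1 = (-2 - (-4)·-1.5000 - (-4)·1.1538 - (4)·0.0769) / (16) = -0.2308
  x2 = (-12 - (-1)·0.3750 - (-2)·1.1538 - (4)·0.0769) / (8) = -1.2031
  x3 = (9 - (-4)·0.3750 - (-2)·-1.5000 - (-4)·0.0769) / (13) = 0.6006
  x4 = (-3 - (-1)·0.3750 - (4)·-1.5000 - (-4)·1.1538) / (13) = 0.6146
Change: (-0.6058, 0.2969, -0.5532, 0.5377) → max |·| = 0.6058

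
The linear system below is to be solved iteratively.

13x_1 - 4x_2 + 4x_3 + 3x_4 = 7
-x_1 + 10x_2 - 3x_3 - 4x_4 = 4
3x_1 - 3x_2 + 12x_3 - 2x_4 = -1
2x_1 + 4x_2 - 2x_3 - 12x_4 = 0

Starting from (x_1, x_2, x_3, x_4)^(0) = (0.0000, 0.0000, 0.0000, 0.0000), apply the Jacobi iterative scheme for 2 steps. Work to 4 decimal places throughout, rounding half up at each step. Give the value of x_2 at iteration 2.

Iteration 1:
  x_1 = (7 - (-4)·0.0000 - (4)·0.0000 - (3)·0.0000) / (13) = 0.5385
  x_2 = (4 - (-1)·0.0000 - (-3)·0.0000 - (-4)·0.0000) / (10) = 0.4000
  x_3 = (-1 - (3)·0.0000 - (-3)·0.0000 - (-2)·0.0000) / (12) = -0.0833
  x_4 = (0 - (2)·0.0000 - (4)·0.0000 - (-2)·0.0000) / (-12) = 0.0000
Iteration 2:
  x_1 = (7 - (-4)·0.4000 - (4)·-0.0833 - (3)·0.0000) / (13) = 0.6872
  x_2 = (4 - (-1)·0.5385 - (-3)·-0.0833 - (-4)·0.0000) / (10) = 0.4289
  x_3 = (-1 - (3)·0.5385 - (-3)·0.4000 - (-2)·0.0000) / (12) = -0.1180
  x_4 = (0 - (2)·0.5385 - (4)·0.4000 - (-2)·-0.0833) / (-12) = 0.2370

0.4289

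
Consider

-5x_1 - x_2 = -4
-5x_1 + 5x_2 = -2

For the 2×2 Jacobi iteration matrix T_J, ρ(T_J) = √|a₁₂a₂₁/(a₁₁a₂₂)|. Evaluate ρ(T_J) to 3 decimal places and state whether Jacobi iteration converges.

0.447

a₁₂a₂₁/(a₁₁a₂₂) = (-1)·(-5) / ((-5)·(5)) = -0.200000
ρ = √|-0.200000| = √0.200000 = 0.447
ρ < 1, so Jacobi converges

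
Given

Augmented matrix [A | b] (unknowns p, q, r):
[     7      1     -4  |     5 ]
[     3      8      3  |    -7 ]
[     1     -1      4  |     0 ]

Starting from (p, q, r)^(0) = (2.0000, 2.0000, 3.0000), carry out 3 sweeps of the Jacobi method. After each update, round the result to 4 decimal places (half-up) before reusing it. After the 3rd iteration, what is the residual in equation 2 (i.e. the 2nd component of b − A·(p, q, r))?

0.9759

Iteration 1:
  p = (5 - (1)·2.0000 - (-4)·3.0000) / (7) = 2.1429
  q = (-7 - (3)·2.0000 - (3)·3.0000) / (8) = -2.7500
  r = (0 - (1)·2.0000 - (-1)·2.0000) / (4) = 0.0000
Iteration 2:
  p = (5 - (1)·-2.7500 - (-4)·0.0000) / (7) = 1.1071
  q = (-7 - (3)·2.1429 - (3)·0.0000) / (8) = -1.6786
  r = (0 - (1)·2.1429 - (-1)·-2.7500) / (4) = -1.2232
Iteration 3:
  p = (5 - (1)·-1.6786 - (-4)·-1.2232) / (7) = 0.2551
  q = (-7 - (3)·1.1071 - (3)·-1.2232) / (8) = -0.8315
  r = (0 - (1)·1.1071 - (-1)·-1.6786) / (4) = -0.6964
Residual b − A·x = (1.2602, 0.9759, 1.6990)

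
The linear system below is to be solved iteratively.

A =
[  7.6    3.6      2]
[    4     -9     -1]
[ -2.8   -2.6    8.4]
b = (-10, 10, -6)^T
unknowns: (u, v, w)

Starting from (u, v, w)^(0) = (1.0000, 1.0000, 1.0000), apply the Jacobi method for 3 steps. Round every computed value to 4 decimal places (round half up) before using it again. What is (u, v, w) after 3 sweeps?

(0.0702, -1.3417, -1.6476)

Iteration 1:
  u = (-10 - (3.6)·1.0000 - (2)·1.0000) / (7.6) = -2.0526
  v = (10 - (4)·1.0000 - (-1)·1.0000) / (-9) = -0.7778
  w = (-6 - (-2.8)·1.0000 - (-2.6)·1.0000) / (8.4) = -0.0714
Iteration 2:
  u = (-10 - (3.6)·-0.7778 - (2)·-0.0714) / (7.6) = -0.9286
  v = (10 - (4)·-2.0526 - (-1)·-0.0714) / (-9) = -2.0154
  w = (-6 - (-2.8)·-2.0526 - (-2.6)·-0.7778) / (8.4) = -1.6392
Iteration 3:
  u = (-10 - (3.6)·-2.0154 - (2)·-1.6392) / (7.6) = 0.0702
  v = (10 - (4)·-0.9286 - (-1)·-1.6392) / (-9) = -1.3417
  w = (-6 - (-2.8)·-0.9286 - (-2.6)·-2.0154) / (8.4) = -1.6476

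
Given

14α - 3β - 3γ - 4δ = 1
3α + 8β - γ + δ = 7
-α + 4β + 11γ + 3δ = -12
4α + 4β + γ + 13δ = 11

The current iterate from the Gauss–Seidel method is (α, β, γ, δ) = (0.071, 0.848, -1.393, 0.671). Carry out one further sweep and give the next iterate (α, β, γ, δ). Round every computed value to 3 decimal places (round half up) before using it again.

One sweep:
  α = (1 - (-3)·0.848 - (-3)·-1.393 - (-4)·0.671) / (14) = 0.146
  β = (7 - (3)·0.146 - (-1)·-1.393 - (1)·0.671) / (8) = 0.562
  γ = (-12 - (-1)·0.146 - (4)·0.562 - (3)·0.671) / (11) = -1.465
  δ = (11 - (4)·0.146 - (4)·0.562 - (1)·-1.465) / (13) = 0.741

(0.146, 0.562, -1.465, 0.741)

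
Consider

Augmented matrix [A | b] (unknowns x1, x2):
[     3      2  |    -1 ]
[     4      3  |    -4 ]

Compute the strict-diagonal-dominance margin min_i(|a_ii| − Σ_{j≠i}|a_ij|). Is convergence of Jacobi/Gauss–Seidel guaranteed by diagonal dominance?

-1

row 1: |3| − (2) = 1
row 2: |3| − (4) = -1
minimum over rows = -1 → not strictly diagonally dominant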